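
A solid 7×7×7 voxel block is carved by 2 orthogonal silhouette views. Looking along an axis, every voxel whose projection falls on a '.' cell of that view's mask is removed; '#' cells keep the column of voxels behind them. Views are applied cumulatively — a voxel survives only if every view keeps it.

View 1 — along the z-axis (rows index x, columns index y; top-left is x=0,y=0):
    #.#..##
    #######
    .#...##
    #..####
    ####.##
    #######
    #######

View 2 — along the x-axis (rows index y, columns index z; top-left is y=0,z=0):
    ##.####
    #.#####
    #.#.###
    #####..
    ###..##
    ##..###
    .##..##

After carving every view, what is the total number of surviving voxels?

before carving: 343 voxels (7×7×7)
V1 z: intersect with XY mask (39 set) -- 273 left
V2 x: intersect with YZ mask (36 set) -- 199 left

voxel count = 199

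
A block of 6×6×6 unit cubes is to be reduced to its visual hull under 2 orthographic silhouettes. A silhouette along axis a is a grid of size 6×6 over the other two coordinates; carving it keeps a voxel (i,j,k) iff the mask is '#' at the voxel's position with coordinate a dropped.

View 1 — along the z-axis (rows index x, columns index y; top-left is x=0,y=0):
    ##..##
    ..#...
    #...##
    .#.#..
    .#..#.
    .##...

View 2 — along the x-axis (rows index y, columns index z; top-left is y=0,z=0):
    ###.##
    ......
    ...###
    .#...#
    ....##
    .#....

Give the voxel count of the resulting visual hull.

voxel count = 26

start: 6×6×6 = 216 voxels
after view 1 [z-axis, 14 of 36 cells solid] → remaining = 84
after view 2 [x-axis, 13 of 36 cells solid] → remaining = 26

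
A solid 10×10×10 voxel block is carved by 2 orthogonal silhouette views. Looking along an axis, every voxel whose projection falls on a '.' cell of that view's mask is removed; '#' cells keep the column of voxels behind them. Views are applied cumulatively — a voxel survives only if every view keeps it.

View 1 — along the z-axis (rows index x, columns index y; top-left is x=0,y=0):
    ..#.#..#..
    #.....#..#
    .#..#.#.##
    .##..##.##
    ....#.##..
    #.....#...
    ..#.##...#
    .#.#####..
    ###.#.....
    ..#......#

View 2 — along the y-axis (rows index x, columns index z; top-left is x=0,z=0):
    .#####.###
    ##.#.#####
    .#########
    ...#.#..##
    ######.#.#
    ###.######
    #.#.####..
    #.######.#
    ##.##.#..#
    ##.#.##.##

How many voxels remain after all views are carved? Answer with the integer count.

initial block: 10^3 = 1000
after view 1 [z-axis, 38 of 100 cells solid] → remaining = 380
after view 2 [y-axis, 73 of 100 cells solid] → remaining = 269

|visual hull| = 269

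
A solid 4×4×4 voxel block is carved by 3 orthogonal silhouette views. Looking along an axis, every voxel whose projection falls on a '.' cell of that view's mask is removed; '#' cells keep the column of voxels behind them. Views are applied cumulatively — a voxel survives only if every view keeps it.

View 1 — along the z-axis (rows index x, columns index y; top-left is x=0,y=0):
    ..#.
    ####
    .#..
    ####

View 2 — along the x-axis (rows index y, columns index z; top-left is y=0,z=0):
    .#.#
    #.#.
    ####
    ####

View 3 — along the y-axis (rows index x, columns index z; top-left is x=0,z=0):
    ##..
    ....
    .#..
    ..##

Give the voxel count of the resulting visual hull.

initial block: 4^3 = 64
step 1: project along z, AND mask (10/16) → |grid| = 40
step 2: project along x, AND mask (12/16) → |grid| = 30
step 3: project along y, AND mask (5/16) → |grid| = 8

voxel count = 8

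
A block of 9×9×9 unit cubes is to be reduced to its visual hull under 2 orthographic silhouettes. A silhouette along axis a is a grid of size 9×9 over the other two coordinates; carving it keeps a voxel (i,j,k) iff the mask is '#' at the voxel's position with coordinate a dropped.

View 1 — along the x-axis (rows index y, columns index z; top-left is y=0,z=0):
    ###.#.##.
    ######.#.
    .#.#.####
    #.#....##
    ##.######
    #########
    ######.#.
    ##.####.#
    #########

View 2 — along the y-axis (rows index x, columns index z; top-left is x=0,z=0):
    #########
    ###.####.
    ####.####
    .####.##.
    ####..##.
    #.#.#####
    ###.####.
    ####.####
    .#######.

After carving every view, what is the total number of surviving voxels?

457 voxels

before carving: 729 voxels (9×9×9)
V1 x: intersect with YZ mask (63 set) -- 567 left
V2 y: intersect with XZ mask (65 set) -- 457 left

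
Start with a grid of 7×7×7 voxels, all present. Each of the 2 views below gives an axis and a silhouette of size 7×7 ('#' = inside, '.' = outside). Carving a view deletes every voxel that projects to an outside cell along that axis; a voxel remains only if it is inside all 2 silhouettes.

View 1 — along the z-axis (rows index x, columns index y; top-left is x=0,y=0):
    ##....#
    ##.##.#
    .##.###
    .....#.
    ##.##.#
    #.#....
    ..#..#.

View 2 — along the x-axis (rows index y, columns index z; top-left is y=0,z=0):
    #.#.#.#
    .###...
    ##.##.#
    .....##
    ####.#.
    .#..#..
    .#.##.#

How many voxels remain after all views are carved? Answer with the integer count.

full grid |V| = 343
after view 1 [z-axis, 23 of 49 cells solid] → remaining = 161
after view 2 [x-axis, 25 of 49 cells solid] → remaining = 84

84 voxels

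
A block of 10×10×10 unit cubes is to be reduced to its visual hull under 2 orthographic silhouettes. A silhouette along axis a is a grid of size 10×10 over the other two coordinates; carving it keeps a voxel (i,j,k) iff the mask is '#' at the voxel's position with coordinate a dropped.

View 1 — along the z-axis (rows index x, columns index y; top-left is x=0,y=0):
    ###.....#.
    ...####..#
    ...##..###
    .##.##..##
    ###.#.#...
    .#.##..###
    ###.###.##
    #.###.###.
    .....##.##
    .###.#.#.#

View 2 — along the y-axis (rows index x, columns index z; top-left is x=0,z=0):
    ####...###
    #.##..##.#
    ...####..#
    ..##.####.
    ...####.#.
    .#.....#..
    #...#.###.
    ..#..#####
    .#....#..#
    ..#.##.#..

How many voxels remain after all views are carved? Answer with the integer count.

remaining voxels: 274

initial block: 10^3 = 1000
carve view 1 (along z, XY-mask fill 56/100): 560 voxels remain
carve view 2 (along y, XZ-mask fill 49/100): 274 voxels remain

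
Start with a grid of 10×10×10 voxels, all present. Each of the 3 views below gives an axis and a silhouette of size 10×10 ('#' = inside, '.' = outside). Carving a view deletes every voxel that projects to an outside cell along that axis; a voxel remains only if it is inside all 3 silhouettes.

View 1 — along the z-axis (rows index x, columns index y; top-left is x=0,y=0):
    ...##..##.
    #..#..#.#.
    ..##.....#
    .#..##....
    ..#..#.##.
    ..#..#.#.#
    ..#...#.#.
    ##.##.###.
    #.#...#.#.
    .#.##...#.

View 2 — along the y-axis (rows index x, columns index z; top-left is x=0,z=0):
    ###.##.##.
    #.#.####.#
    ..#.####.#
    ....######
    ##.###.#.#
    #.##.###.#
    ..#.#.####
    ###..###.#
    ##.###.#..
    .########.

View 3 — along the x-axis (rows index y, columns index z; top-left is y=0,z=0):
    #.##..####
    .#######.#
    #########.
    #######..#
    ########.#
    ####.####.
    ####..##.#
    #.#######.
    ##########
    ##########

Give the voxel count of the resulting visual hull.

initial block: 10^3 = 1000
[1] z-view keeps 40 columns → grid now 400
[2] y-view keeps 67 columns → grid now 271
[3] x-view keeps 84 columns → grid now 229

voxel count = 229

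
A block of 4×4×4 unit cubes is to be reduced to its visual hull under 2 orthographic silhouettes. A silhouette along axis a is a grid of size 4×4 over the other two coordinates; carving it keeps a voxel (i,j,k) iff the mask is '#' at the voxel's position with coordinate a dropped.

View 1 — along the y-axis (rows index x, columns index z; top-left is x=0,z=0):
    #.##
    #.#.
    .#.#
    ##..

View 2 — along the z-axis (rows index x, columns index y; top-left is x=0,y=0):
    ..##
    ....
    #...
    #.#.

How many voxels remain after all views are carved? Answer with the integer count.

12 voxels

initial block: 4^3 = 64
step 1: project along y, AND mask (9/16) → |grid| = 36
step 2: project along z, AND mask (5/16) → |grid| = 12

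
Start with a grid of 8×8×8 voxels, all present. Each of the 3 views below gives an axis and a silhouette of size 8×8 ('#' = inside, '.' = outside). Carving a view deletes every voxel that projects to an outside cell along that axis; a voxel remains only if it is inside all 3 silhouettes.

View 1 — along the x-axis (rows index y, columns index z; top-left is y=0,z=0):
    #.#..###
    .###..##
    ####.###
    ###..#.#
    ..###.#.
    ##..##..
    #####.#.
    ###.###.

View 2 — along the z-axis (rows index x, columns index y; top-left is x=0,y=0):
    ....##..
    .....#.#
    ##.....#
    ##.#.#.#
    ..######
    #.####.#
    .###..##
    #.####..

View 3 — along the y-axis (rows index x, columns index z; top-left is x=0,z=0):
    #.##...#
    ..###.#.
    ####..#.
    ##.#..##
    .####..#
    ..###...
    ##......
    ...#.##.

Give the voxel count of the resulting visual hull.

full grid |V| = 512
carve view 1 (along x, YZ-mask fill 42/64): 336 voxels remain
carve view 2 (along z, XY-mask fill 34/64): 176 voxels remain
carve view 3 (along y, XZ-mask fill 31/64): 80 voxels remain

|visual hull| = 80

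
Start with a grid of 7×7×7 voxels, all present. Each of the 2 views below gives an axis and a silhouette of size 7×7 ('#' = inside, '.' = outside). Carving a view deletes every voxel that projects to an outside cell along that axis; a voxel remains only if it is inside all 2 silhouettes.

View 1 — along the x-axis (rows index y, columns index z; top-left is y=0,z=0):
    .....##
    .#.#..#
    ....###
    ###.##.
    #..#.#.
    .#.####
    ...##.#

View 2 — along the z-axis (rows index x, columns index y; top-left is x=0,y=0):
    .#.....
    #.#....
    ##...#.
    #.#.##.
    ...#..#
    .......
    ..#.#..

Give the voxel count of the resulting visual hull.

before carving: 343 voxels (7×7×7)
[1] x-view keeps 24 columns → grid now 168
[2] z-view keeps 14 columns → grid now 45

45 voxels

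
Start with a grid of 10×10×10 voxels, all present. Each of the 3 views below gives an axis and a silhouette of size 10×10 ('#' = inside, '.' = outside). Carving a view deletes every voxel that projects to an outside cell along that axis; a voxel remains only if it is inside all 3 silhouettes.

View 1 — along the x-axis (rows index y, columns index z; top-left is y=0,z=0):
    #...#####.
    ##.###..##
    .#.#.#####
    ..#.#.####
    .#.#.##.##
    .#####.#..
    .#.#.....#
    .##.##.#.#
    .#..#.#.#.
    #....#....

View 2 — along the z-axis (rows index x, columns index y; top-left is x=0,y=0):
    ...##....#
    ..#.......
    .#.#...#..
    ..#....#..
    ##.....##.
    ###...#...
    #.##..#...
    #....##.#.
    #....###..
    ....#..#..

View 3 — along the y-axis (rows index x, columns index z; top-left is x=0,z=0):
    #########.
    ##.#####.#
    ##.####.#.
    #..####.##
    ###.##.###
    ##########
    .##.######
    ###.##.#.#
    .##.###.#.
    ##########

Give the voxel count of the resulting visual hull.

voxel count = 138

full grid |V| = 1000
carve view 1 (along x, YZ-mask fill 53/100): 530 voxels remain
carve view 2 (along z, XY-mask fill 31/100): 173 voxels remain
carve view 3 (along y, XZ-mask fill 80/100): 138 voxels remain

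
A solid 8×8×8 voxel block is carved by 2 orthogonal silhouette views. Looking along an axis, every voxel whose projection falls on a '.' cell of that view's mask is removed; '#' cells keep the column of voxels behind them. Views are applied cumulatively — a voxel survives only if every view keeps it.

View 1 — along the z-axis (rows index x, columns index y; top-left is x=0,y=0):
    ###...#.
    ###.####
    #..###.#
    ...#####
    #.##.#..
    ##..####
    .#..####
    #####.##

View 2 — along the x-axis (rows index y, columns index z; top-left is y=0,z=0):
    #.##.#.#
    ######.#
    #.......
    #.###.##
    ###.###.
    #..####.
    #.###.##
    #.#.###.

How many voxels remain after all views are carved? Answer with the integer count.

initial block: 8^3 = 512
step 1: project along z, AND mask (43/64) → |grid| = 344
step 2: project along x, AND mask (41/64) → |grid| = 225

voxel count = 225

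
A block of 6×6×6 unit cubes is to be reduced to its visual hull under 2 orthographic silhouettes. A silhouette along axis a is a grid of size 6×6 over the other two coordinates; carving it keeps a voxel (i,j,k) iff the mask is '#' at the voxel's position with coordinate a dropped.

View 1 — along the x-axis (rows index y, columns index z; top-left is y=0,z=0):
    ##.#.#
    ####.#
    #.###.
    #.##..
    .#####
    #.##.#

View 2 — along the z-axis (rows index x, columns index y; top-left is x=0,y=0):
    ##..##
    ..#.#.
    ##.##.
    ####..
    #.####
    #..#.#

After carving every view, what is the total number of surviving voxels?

initial block: 6^3 = 216
after view 1 [x-axis, 25 of 36 cells solid] → remaining = 150
after view 2 [z-axis, 22 of 36 cells solid] → remaining = 91

91 voxels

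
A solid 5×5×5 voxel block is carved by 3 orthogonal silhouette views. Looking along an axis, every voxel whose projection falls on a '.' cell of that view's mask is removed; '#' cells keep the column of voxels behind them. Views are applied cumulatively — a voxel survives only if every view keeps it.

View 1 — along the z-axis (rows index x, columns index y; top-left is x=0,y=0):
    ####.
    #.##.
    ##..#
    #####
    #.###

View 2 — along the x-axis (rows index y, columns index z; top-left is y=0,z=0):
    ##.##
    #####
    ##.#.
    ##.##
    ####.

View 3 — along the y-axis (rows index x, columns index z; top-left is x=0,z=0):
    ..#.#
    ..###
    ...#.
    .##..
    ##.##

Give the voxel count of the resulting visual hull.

full grid |V| = 125
carve view 1 (along z, XY-mask fill 19/25): 95 voxels remain
carve view 2 (along x, YZ-mask fill 20/25): 75 voxels remain
carve view 3 (along y, XZ-mask fill 12/25): 33 voxels remain

voxel count = 33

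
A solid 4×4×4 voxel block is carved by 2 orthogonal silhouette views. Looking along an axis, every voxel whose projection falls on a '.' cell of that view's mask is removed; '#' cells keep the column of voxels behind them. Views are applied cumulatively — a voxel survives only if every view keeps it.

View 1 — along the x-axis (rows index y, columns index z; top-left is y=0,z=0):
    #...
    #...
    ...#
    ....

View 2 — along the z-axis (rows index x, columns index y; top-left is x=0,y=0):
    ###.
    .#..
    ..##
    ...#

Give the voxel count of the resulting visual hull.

5 voxels

start: 4×4×4 = 64 voxels
step 1: project along x, AND mask (3/16) → |grid| = 12
step 2: project along z, AND mask (7/16) → |grid| = 5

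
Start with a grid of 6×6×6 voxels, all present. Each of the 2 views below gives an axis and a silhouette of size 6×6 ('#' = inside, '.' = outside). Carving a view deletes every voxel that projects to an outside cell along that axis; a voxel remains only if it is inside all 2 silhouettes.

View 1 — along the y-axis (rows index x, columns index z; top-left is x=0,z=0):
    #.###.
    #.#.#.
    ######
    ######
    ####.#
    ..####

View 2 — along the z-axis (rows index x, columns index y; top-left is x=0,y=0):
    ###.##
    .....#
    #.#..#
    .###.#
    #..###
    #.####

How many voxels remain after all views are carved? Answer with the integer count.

full grid |V| = 216
step 1: project along y, AND mask (28/36) → |grid| = 168
step 2: project along z, AND mask (22/36) → |grid| = 105

voxel count = 105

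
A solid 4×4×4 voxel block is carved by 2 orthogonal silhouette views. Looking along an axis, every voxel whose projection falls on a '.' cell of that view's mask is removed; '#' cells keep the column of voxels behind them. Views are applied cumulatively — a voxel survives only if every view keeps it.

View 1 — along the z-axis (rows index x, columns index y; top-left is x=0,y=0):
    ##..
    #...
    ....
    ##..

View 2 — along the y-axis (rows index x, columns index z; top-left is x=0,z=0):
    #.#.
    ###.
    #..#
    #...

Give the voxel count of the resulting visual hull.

initial block: 4^3 = 64
  1. axis=2 (XY plane), |mask|=5  ⇒  voxels=20
  2. axis=1 (XZ plane), |mask|=8  ⇒  voxels=9

remaining voxels: 9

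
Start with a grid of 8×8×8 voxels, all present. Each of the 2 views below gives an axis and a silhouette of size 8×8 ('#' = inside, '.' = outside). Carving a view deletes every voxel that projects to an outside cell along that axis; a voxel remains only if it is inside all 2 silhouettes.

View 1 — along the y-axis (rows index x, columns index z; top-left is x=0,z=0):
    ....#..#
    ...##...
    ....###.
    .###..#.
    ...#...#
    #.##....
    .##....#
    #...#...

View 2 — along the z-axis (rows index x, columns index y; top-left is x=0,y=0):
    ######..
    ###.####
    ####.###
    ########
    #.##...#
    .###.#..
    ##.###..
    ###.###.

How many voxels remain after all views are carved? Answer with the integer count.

voxel count = 126

full grid |V| = 512
  1. axis=1 (XZ plane), |mask|=21  ⇒  voxels=168
  2. axis=2 (XY plane), |mask|=47  ⇒  voxels=126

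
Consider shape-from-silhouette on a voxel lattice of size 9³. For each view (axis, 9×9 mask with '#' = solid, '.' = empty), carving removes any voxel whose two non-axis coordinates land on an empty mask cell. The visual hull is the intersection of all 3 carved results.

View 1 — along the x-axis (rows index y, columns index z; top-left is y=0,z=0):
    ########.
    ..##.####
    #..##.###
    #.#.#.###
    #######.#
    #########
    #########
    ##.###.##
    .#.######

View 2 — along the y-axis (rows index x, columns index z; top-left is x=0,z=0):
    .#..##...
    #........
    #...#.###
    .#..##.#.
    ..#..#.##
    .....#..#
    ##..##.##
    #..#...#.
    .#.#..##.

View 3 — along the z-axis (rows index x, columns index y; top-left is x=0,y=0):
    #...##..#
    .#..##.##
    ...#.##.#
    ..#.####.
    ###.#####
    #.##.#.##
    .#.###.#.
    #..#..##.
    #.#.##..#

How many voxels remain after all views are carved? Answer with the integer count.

|visual hull| = 139

full grid |V| = 729
[1] x-view keeps 66 columns → grid now 594
[2] y-view keeps 32 columns → grid now 237
[3] z-view keeps 46 columns → grid now 139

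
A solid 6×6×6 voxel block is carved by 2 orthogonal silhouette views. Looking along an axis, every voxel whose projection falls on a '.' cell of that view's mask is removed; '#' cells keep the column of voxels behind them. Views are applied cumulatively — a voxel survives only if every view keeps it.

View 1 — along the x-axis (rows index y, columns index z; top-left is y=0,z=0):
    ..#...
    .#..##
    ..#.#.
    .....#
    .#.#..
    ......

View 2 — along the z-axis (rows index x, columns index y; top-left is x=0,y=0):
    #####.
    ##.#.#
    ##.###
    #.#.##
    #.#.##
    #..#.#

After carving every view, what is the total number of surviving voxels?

voxel count = 33

start: 6×6×6 = 216 voxels
carve view 1 (along x, YZ-mask fill 9/36): 54 voxels remain
carve view 2 (along z, XY-mask fill 25/36): 33 voxels remain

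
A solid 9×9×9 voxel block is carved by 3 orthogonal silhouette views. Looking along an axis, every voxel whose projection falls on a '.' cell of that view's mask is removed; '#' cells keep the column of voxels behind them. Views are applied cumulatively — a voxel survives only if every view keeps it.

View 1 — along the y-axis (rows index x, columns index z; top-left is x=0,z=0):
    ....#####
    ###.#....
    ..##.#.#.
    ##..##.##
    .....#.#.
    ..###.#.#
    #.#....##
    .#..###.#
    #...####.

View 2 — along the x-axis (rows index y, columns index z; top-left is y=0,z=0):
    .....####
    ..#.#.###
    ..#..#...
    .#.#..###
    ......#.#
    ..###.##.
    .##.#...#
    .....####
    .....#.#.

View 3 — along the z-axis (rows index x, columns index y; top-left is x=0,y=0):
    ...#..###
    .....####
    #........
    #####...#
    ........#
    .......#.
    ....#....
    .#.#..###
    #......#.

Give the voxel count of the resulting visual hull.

full grid |V| = 729
V1 y: intersect with XZ mask (40 set) -- 360 left
V2 x: intersect with YZ mask (33 set) -- 158 left
V3 z: intersect with XY mask (25 set) -- 55 left

|visual hull| = 55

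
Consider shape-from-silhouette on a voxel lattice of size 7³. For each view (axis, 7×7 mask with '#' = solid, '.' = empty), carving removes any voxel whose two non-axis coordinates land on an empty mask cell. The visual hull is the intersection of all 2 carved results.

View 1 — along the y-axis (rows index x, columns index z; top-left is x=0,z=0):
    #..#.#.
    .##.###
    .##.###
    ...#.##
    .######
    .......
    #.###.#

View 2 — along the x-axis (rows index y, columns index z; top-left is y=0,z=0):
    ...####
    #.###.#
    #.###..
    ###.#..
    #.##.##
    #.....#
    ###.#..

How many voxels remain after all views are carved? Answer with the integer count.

full grid |V| = 343
carve view 1 (along y, XZ-mask fill 27/49): 189 voxels remain
carve view 2 (along x, YZ-mask fill 28/49): 104 voxels remain

104 voxels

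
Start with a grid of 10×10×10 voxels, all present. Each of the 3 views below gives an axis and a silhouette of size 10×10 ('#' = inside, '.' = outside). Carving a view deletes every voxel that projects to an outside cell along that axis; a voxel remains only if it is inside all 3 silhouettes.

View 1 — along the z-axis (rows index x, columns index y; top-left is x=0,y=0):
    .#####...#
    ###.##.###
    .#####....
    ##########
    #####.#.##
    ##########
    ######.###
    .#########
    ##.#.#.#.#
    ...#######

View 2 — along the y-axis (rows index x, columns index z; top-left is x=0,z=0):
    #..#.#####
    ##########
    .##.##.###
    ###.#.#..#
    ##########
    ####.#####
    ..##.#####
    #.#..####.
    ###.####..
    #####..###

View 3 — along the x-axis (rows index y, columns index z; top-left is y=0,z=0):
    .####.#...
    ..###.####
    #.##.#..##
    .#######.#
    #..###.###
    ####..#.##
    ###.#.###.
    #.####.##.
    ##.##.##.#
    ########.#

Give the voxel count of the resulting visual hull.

428 voxels

before carving: 1000 voxels (10×10×10)
V1 z: intersect with XY mask (78 set) -- 780 left
V2 y: intersect with XZ mask (77 set) -- 602 left
V3 x: intersect with YZ mask (70 set) -- 428 left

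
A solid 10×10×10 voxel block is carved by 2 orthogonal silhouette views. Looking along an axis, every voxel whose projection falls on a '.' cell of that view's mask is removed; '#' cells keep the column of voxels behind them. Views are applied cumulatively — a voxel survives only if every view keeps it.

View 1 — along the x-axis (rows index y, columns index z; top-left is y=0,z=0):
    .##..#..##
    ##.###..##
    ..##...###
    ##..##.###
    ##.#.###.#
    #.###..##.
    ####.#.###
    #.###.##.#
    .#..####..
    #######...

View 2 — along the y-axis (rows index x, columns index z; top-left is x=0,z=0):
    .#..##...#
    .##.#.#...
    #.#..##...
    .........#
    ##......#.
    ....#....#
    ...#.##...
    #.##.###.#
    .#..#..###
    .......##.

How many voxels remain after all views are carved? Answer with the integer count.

initial block: 10^3 = 1000
step 1: project along x, AND mask (64/100) → |grid| = 640
step 2: project along y, AND mask (35/100) → |grid| = 223

voxel count = 223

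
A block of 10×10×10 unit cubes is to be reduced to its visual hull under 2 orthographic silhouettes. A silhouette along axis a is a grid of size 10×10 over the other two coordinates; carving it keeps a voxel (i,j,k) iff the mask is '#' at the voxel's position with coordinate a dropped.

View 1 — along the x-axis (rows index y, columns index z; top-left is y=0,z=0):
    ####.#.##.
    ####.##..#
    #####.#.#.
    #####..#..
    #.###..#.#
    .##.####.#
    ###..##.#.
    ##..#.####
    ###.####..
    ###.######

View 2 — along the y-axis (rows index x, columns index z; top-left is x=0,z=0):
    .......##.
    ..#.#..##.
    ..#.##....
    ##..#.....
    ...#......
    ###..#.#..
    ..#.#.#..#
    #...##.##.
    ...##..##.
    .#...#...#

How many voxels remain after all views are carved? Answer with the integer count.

initial block: 10^3 = 1000
[1] x-view keeps 69 columns → grid now 690
[2] y-view keeps 34 columns → grid now 238

238 voxels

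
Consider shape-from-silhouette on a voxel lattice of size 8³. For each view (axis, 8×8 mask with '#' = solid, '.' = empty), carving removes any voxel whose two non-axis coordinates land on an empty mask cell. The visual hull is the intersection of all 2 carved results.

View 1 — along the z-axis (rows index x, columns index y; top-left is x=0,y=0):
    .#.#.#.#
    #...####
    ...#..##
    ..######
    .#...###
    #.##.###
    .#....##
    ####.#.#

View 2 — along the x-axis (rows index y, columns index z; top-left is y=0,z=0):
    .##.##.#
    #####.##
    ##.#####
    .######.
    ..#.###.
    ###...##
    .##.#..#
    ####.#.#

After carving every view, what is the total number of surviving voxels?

initial block: 8^3 = 512
  1. axis=2 (XY plane), |mask|=37  ⇒  voxels=296
  2. axis=0 (YZ plane), |mask|=44  ⇒  voxels=204

204 voxels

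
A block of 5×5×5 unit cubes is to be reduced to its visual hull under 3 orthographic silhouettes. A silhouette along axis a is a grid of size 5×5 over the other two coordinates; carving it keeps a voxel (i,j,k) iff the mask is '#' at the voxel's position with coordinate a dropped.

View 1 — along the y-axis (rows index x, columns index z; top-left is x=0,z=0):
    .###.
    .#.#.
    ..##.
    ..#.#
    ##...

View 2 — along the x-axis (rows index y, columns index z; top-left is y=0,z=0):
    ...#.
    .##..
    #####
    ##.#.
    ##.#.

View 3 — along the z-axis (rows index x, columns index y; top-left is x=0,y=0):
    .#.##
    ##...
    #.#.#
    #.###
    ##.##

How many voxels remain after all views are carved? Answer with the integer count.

start: 5×5×5 = 125 voxels
  1. axis=1 (XZ plane), |mask|=11  ⇒  voxels=55
  2. axis=0 (YZ plane), |mask|=14  ⇒  voxels=34
  3. axis=2 (XY plane), |mask|=16  ⇒  voxels=19

19 voxels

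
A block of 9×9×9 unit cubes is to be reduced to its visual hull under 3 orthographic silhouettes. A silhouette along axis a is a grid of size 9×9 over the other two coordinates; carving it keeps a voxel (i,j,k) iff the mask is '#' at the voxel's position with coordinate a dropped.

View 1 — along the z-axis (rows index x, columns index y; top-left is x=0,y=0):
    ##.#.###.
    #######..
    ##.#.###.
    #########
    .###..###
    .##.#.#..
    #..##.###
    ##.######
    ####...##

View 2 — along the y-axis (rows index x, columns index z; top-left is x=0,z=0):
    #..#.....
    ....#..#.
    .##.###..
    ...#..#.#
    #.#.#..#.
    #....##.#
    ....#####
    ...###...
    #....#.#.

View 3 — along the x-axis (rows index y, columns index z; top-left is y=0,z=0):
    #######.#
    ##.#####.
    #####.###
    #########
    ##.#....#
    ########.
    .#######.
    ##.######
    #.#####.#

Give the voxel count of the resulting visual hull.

start: 9×9×9 = 729 voxels
carve view 1 (along z, XY-mask fill 58/81): 522 voxels remain
carve view 2 (along y, XZ-mask fill 31/81): 195 voxels remain
carve view 3 (along x, YZ-mask fill 66/81): 163 voxels remain

remaining voxels: 163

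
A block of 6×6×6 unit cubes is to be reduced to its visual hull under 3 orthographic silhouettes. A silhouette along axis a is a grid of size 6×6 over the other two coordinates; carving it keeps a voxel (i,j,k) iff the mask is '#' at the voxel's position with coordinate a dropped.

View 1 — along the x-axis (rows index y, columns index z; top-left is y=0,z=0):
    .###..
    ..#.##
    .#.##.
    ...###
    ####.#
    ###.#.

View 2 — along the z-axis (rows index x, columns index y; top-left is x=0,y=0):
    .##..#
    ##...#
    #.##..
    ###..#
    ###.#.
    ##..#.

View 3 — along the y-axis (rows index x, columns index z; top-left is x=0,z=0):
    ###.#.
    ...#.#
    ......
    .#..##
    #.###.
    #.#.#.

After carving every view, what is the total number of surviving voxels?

start: 6×6×6 = 216 voxels
[1] x-view keeps 21 columns → grid now 126
[2] z-view keeps 20 columns → grid now 67
[3] y-view keeps 16 columns → grid now 31

remaining voxels: 31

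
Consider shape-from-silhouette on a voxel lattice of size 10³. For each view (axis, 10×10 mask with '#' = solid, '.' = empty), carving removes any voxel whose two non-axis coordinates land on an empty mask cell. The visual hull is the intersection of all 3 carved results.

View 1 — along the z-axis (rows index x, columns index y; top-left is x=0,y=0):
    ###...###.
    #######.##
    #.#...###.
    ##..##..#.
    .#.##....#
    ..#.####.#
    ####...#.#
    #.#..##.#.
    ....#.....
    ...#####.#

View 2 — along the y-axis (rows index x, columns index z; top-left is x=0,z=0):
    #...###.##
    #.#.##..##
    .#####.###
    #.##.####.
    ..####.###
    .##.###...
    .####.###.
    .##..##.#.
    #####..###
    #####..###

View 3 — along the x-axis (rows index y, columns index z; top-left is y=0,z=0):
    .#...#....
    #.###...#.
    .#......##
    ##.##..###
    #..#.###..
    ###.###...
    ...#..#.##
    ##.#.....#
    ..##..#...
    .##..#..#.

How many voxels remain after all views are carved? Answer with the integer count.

before carving: 1000 voxels (10×10×10)
  1. axis=2 (XY plane), |mask|=53  ⇒  voxels=530
  2. axis=1 (XZ plane), |mask|=67  ⇒  voxels=346
  3. axis=0 (YZ plane), |mask|=43  ⇒  voxels=149

149 voxels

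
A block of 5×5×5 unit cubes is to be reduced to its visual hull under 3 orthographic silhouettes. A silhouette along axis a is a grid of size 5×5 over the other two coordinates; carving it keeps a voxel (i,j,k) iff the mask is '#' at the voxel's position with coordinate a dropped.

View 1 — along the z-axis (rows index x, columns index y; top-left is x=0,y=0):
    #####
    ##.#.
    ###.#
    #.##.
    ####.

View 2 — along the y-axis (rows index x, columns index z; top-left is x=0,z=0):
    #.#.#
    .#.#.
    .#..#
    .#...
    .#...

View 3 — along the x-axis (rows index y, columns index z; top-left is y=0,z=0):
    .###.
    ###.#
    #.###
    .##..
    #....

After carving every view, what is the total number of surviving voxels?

full grid |V| = 125
V1 z: intersect with XY mask (19 set) -- 95 left
V2 y: intersect with XZ mask (9 set) -- 36 left
V3 x: intersect with YZ mask (14 set) -- 22 left

remaining voxels: 22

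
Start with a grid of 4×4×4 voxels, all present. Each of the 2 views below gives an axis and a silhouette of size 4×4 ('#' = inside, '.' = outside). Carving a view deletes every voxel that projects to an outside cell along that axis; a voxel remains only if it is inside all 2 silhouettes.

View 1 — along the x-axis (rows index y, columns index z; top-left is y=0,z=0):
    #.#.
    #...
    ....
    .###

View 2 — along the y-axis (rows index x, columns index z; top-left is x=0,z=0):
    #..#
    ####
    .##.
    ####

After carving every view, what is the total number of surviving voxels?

18 voxels

start: 4×4×4 = 64 voxels
step 1: project along x, AND mask (6/16) → |grid| = 24
step 2: project along y, AND mask (12/16) → |grid| = 18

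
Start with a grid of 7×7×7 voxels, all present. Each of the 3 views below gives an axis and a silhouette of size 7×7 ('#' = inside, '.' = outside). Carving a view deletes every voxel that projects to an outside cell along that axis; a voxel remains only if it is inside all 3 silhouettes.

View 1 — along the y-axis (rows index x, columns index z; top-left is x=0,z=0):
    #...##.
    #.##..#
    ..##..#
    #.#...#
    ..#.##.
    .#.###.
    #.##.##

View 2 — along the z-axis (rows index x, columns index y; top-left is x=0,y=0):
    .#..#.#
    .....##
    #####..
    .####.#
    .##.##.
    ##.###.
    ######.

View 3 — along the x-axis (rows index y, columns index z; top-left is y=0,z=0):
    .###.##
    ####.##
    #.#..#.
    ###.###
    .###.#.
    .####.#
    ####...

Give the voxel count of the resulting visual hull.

|visual hull| = 77

before carving: 343 voxels (7×7×7)
carve view 1 (along y, XZ-mask fill 25/49): 175 voxels remain
carve view 2 (along z, XY-mask fill 30/49): 109 voxels remain
carve view 3 (along x, YZ-mask fill 33/49): 77 voxels remain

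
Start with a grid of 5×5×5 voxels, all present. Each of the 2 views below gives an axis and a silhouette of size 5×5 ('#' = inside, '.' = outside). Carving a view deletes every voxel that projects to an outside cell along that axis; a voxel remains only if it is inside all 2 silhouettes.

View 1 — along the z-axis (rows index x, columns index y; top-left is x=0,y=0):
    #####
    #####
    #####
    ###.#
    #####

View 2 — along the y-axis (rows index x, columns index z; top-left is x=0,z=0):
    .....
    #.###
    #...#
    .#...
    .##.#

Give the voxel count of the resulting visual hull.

voxel count = 49

full grid |V| = 125
[1] z-view keeps 24 columns → grid now 120
[2] y-view keeps 10 columns → grid now 49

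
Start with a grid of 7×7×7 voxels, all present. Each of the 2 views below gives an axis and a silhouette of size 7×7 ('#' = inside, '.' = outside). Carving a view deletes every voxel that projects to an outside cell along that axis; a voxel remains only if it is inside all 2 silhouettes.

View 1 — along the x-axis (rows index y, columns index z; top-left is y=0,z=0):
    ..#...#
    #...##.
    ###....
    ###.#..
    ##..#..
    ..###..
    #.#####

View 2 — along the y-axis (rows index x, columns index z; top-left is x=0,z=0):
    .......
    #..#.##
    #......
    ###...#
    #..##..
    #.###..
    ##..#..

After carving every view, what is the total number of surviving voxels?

initial block: 7^3 = 343
  1. axis=0 (YZ plane), |mask|=24  ⇒  voxels=168
  2. axis=1 (XZ plane), |mask|=19  ⇒  voxels=73

|visual hull| = 73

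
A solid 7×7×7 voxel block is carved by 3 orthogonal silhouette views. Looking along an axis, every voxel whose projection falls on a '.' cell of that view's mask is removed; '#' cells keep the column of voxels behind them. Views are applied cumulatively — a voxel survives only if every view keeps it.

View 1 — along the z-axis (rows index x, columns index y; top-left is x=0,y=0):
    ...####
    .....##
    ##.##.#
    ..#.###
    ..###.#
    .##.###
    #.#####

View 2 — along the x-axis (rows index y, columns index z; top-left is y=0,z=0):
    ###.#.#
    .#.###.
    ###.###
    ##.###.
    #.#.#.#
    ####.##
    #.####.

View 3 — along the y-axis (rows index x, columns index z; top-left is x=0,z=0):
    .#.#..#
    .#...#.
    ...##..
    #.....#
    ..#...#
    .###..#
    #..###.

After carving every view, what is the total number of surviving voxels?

remaining voxels: 61

start: 7×7×7 = 343 voxels
after view 1 [z-axis, 30 of 49 cells solid] → remaining = 210
after view 2 [x-axis, 35 of 49 cells solid] → remaining = 151
after view 3 [y-axis, 19 of 49 cells solid] → remaining = 61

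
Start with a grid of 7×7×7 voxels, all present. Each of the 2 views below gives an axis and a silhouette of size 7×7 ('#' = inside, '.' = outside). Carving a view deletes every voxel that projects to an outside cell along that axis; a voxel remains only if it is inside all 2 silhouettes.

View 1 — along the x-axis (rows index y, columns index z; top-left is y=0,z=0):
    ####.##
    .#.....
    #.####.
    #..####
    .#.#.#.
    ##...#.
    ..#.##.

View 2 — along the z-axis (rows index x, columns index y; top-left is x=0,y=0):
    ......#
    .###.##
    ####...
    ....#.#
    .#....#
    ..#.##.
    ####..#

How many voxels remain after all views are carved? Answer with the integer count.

start: 7×7×7 = 343 voxels
step 1: project along x, AND mask (26/49) → |grid| = 182
step 2: project along z, AND mask (22/49) → |grid| = 78

remaining voxels: 78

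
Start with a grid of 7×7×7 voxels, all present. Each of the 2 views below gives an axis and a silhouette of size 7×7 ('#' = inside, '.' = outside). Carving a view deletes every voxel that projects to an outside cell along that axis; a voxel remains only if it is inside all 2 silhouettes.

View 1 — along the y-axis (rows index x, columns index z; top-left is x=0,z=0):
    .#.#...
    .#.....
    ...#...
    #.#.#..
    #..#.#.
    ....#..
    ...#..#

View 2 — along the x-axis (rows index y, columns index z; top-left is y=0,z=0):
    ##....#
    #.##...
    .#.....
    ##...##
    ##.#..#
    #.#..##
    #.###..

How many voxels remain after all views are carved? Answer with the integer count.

before carving: 343 voxels (7×7×7)
[1] y-view keeps 13 columns → grid now 91
[2] x-view keeps 23 columns → grid now 43

remaining voxels: 43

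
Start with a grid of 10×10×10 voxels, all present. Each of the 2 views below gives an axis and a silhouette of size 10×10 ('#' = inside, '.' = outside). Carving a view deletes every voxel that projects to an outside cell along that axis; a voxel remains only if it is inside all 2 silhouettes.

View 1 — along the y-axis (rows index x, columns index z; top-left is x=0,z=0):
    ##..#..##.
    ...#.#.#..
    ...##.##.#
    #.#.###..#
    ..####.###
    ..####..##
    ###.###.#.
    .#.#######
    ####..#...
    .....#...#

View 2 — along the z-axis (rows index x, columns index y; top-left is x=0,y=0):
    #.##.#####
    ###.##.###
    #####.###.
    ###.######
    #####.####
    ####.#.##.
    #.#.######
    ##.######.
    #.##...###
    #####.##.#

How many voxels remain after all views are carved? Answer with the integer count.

|visual hull| = 429

start: 10×10×10 = 1000 voxels
after view 1 [y-axis, 54 of 100 cells solid] → remaining = 540
after view 2 [z-axis, 79 of 100 cells solid] → remaining = 429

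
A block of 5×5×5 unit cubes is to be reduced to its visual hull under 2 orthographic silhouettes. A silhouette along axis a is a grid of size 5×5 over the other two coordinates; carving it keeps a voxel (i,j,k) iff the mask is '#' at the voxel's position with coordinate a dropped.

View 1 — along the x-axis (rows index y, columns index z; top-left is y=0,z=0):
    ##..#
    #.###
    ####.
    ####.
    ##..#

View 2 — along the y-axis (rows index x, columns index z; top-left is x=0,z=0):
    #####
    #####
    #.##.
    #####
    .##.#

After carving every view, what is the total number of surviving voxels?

full grid |V| = 125
step 1: project along x, AND mask (18/25) → |grid| = 90
step 2: project along y, AND mask (21/25) → |grid| = 75

75 voxels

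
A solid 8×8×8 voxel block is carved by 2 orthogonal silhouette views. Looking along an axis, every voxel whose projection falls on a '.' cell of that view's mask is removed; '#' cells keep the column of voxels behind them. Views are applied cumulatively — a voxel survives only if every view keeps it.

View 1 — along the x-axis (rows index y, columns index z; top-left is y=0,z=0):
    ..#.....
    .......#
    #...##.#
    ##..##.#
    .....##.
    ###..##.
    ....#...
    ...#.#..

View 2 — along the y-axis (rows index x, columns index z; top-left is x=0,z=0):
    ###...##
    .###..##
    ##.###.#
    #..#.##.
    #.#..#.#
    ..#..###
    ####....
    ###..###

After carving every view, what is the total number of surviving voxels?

full grid |V| = 512
[1] x-view keeps 21 columns → grid now 168
[2] y-view keeps 38 columns → grid now 100

|visual hull| = 100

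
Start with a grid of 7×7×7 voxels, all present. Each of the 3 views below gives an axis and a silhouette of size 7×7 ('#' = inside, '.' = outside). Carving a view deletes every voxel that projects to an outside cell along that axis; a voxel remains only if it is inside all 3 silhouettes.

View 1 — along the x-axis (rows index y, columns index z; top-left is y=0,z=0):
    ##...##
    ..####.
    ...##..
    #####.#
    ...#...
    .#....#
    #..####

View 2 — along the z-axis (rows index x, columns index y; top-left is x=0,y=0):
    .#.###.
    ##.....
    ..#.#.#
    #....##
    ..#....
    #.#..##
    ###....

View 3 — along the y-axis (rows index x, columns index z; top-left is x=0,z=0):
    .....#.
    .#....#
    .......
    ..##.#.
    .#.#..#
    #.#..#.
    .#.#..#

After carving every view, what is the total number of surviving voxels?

before carving: 343 voxels (7×7×7)
step 1: project along x, AND mask (24/49) → |grid| = 168
step 2: project along z, AND mask (20/49) → |grid| = 65
step 3: project along y, AND mask (15/49) → |grid| = 15

15 voxels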